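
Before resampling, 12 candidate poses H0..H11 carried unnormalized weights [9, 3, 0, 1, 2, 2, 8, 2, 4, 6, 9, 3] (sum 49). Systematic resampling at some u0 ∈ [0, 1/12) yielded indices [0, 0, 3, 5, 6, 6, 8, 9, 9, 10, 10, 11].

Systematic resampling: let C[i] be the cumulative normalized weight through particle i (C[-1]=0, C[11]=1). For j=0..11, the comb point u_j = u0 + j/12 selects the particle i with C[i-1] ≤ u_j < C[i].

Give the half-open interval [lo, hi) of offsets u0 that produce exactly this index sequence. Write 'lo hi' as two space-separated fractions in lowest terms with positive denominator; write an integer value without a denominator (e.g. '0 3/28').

23/294 1/12

C = [9/49, 12/49, 12/49, 13/49, 15/49, 17/49, 25/49, 27/49, 31/49, 37/49, 46/49, 1]
j=0 picked index 0: u0 ∈ [0, 9/49)
j=1 picked index 0: u0 ∈ [-1/12, 59/588)
j=2 picked index 3: u0 ∈ [23/294, 29/294)
j=3 picked index 5: u0 ∈ [11/196, 19/196)
j=4 picked index 6: u0 ∈ [2/147, 26/147)
j=5 picked index 6: u0 ∈ [-41/588, 55/588)
j=6 picked index 8: u0 ∈ [5/98, 13/98)
j=7 picked index 9: u0 ∈ [29/588, 101/588)
j=8 picked index 9: u0 ∈ [-5/147, 13/147)
j=9 picked index 10: u0 ∈ [1/196, 37/196)
j=10 picked index 10: u0 ∈ [-23/294, 31/294)
j=11 picked index 11: u0 ∈ [13/588, 1/12)
intersection: [23/294, 1/12)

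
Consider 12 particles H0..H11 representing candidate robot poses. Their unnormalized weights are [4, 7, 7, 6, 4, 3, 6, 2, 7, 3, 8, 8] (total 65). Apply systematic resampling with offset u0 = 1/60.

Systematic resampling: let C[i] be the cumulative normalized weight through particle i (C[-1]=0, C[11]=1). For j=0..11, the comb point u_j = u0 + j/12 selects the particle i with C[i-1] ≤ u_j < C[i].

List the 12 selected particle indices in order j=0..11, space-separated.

C = [4/65, 11/65, 18/65, 24/65, 28/65, 31/65, 37/65, 3/5, 46/65, 49/65, 57/65, 1]
j=0: u_0=1/60 ∈ [0, 4/65) → index 0
j=1: u_1=1/10 ∈ [4/65, 11/65) → index 1
j=2: u_2=11/60 ∈ [11/65, 18/65) → index 2
j=3: u_3=4/15 ∈ [11/65, 18/65) → index 2
j=4: u_4=7/20 ∈ [18/65, 24/65) → index 3
j=5: u_5=13/30 ∈ [28/65, 31/65) → index 5
j=6: u_6=31/60 ∈ [31/65, 37/65) → index 6
j=7: u_7=3/5 ∈ [3/5, 46/65) → index 8
j=8: u_8=41/60 ∈ [3/5, 46/65) → index 8
j=9: u_9=23/30 ∈ [49/65, 57/65) → index 10
j=10: u_10=17/20 ∈ [49/65, 57/65) → index 10
j=11: u_11=14/15 ∈ [57/65, 1) → index 11

0 1 2 2 3 5 6 8 8 10 10 11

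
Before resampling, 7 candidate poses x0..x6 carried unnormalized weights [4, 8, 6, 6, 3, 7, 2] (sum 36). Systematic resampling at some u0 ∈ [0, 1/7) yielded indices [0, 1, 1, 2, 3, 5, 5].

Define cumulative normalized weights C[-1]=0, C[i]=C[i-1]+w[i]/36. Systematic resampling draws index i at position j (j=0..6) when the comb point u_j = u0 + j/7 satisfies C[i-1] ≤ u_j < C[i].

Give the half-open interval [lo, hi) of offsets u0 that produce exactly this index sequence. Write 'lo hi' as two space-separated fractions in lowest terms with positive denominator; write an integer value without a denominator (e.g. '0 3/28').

C = [1/9, 1/3, 1/2, 2/3, 3/4, 17/18, 1]
j=0 picked index 0: u0 ∈ [0, 1/9)
j=1 picked index 1: u0 ∈ [-2/63, 4/21)
j=2 picked index 1: u0 ∈ [-11/63, 1/21)
j=3 picked index 2: u0 ∈ [-2/21, 1/14)
j=4 picked index 3: u0 ∈ [-1/14, 2/21)
j=5 picked index 5: u0 ∈ [1/28, 29/126)
j=6 picked index 5: u0 ∈ [-3/28, 11/126)
intersection: [1/28, 1/21)

1/28 1/21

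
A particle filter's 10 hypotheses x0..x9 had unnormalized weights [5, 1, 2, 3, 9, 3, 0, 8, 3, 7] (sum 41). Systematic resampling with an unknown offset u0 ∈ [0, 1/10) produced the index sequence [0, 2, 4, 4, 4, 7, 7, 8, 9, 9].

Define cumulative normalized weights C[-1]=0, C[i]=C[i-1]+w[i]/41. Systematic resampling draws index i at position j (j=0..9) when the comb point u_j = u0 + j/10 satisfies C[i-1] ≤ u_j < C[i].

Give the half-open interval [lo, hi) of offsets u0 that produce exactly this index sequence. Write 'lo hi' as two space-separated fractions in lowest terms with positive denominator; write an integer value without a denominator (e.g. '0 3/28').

14/205 18/205

C = [5/41, 6/41, 8/41, 11/41, 20/41, 23/41, 23/41, 31/41, 34/41, 1]
j=0 picked index 0: u0 ∈ [0, 5/41)
j=1 picked index 2: u0 ∈ [19/410, 39/410)
j=2 picked index 4: u0 ∈ [14/205, 59/205)
j=3 picked index 4: u0 ∈ [-13/410, 77/410)
j=4 picked index 4: u0 ∈ [-27/205, 18/205)
j=5 picked index 7: u0 ∈ [5/82, 21/82)
j=6 picked index 7: u0 ∈ [-8/205, 32/205)
j=7 picked index 8: u0 ∈ [23/410, 53/410)
j=8 picked index 9: u0 ∈ [6/205, 1/5)
j=9 picked index 9: u0 ∈ [-29/410, 1/10)
intersection: [14/205, 18/205)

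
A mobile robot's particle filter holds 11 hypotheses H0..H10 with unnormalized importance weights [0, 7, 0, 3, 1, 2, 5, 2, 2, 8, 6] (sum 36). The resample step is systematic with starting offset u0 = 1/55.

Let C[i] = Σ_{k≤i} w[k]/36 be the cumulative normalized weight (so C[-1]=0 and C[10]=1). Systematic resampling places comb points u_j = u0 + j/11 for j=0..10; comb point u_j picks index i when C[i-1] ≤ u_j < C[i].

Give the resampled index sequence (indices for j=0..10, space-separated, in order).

1 1 3 4 6 6 8 9 9 10 10

C = [0, 7/36, 7/36, 5/18, 11/36, 13/36, 1/2, 5/9, 11/18, 5/6, 1]
j=0: u_0=1/55 ∈ [0, 7/36) → index 1
j=1: u_1=6/55 ∈ [0, 7/36) → index 1
j=2: u_2=1/5 ∈ [7/36, 5/18) → index 3
j=3: u_3=16/55 ∈ [5/18, 11/36) → index 4
j=4: u_4=21/55 ∈ [13/36, 1/2) → index 6
j=5: u_5=26/55 ∈ [13/36, 1/2) → index 6
j=6: u_6=31/55 ∈ [5/9, 11/18) → index 8
j=7: u_7=36/55 ∈ [11/18, 5/6) → index 9
j=8: u_8=41/55 ∈ [11/18, 5/6) → index 9
j=9: u_9=46/55 ∈ [5/6, 1) → index 10
j=10: u_10=51/55 ∈ [5/6, 1) → index 10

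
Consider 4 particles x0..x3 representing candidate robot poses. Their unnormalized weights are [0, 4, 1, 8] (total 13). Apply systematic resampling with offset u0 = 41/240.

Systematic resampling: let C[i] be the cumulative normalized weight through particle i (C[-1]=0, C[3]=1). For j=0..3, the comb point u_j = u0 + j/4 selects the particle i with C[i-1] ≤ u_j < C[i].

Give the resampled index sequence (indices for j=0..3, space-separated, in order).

C = [0, 4/13, 5/13, 1]
j=0: u_0=41/240 ∈ [0, 4/13) → index 1
j=1: u_1=101/240 ∈ [5/13, 1) → index 3
j=2: u_2=161/240 ∈ [5/13, 1) → index 3
j=3: u_3=221/240 ∈ [5/13, 1) → index 3

1 3 3 3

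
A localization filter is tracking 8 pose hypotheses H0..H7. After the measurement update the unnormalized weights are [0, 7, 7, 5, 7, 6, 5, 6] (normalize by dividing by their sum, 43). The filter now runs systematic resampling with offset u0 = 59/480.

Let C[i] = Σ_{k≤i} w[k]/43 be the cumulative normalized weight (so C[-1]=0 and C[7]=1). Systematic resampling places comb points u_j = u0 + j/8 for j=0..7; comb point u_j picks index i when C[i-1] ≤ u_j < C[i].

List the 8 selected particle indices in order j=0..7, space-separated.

1 2 3 4 5 6 7 7

C = [0, 7/43, 14/43, 19/43, 26/43, 32/43, 37/43, 1]
j=0: u_0=59/480 ∈ [0, 7/43) → index 1
j=1: u_1=119/480 ∈ [7/43, 14/43) → index 2
j=2: u_2=179/480 ∈ [14/43, 19/43) → index 3
j=3: u_3=239/480 ∈ [19/43, 26/43) → index 4
j=4: u_4=299/480 ∈ [26/43, 32/43) → index 5
j=5: u_5=359/480 ∈ [32/43, 37/43) → index 6
j=6: u_6=419/480 ∈ [37/43, 1) → index 7
j=7: u_7=479/480 ∈ [37/43, 1) → index 7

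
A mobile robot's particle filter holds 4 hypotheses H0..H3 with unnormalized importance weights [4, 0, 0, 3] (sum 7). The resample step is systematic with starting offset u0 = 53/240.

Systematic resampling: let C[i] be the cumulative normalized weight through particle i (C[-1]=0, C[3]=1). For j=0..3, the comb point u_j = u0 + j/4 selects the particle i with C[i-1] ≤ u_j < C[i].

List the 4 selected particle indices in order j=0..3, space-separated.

C = [4/7, 4/7, 4/7, 1]
j=0: u_0=53/240 ∈ [0, 4/7) → index 0
j=1: u_1=113/240 ∈ [0, 4/7) → index 0
j=2: u_2=173/240 ∈ [4/7, 1) → index 3
j=3: u_3=233/240 ∈ [4/7, 1) → index 3

0 0 3 3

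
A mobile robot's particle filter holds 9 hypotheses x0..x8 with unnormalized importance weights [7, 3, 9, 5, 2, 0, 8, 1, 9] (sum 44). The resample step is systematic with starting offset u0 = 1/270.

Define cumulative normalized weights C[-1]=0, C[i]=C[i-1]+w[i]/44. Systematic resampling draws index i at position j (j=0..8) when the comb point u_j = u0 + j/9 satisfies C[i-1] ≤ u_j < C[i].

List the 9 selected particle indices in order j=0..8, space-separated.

C = [7/44, 5/22, 19/44, 6/11, 13/22, 13/22, 17/22, 35/44, 1]
j=0: u_0=1/270 ∈ [0, 7/44) → index 0
j=1: u_1=31/270 ∈ [0, 7/44) → index 0
j=2: u_2=61/270 ∈ [7/44, 5/22) → index 1
j=3: u_3=91/270 ∈ [5/22, 19/44) → index 2
j=4: u_4=121/270 ∈ [19/44, 6/11) → index 3
j=5: u_5=151/270 ∈ [6/11, 13/22) → index 4
j=6: u_6=181/270 ∈ [13/22, 17/22) → index 6
j=7: u_7=211/270 ∈ [17/22, 35/44) → index 7
j=8: u_8=241/270 ∈ [35/44, 1) → index 8

0 0 1 2 3 4 6 7 8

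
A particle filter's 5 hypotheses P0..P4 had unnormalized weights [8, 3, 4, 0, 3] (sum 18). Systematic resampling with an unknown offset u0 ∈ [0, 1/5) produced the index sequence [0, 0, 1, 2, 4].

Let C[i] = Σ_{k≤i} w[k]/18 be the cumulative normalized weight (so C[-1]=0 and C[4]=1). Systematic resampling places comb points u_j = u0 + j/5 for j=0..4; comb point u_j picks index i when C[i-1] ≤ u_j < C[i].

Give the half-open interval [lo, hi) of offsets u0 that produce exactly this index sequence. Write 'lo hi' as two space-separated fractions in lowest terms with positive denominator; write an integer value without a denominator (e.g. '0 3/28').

C = [4/9, 11/18, 5/6, 5/6, 1]
j=0 picked index 0: u0 ∈ [0, 4/9)
j=1 picked index 0: u0 ∈ [-1/5, 11/45)
j=2 picked index 1: u0 ∈ [2/45, 19/90)
j=3 picked index 2: u0 ∈ [1/90, 7/30)
j=4 picked index 4: u0 ∈ [1/30, 1/5)
intersection: [2/45, 1/5)

2/45 1/5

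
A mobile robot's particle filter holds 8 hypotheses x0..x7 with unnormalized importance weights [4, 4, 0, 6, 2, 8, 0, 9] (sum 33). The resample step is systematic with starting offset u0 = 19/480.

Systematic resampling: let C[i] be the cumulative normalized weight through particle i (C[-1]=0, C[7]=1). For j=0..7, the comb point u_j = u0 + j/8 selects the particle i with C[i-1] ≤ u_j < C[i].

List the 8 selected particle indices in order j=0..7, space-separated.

C = [4/33, 8/33, 8/33, 14/33, 16/33, 8/11, 8/11, 1]
j=0: u_0=19/480 ∈ [0, 4/33) → index 0
j=1: u_1=79/480 ∈ [4/33, 8/33) → index 1
j=2: u_2=139/480 ∈ [8/33, 14/33) → index 3
j=3: u_3=199/480 ∈ [8/33, 14/33) → index 3
j=4: u_4=259/480 ∈ [16/33, 8/11) → index 5
j=5: u_5=319/480 ∈ [16/33, 8/11) → index 5
j=6: u_6=379/480 ∈ [8/11, 1) → index 7
j=7: u_7=439/480 ∈ [8/11, 1) → index 7

0 1 3 3 5 5 7 7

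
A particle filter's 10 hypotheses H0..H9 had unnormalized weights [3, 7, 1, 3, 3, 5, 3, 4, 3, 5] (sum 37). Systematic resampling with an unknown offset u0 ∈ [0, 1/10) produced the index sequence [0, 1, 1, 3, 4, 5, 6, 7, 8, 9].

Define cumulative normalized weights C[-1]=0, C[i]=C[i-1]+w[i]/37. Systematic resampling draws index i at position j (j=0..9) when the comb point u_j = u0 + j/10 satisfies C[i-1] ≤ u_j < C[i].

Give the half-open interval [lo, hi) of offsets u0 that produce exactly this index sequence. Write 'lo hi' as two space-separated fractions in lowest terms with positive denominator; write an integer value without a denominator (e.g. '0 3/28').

0 11/185

C = [3/37, 10/37, 11/37, 14/37, 17/37, 22/37, 25/37, 29/37, 32/37, 1]
j=0 picked index 0: u0 ∈ [0, 3/37)
j=1 picked index 1: u0 ∈ [-7/370, 63/370)
j=2 picked index 1: u0 ∈ [-22/185, 13/185)
j=3 picked index 3: u0 ∈ [-1/370, 29/370)
j=4 picked index 4: u0 ∈ [-4/185, 11/185)
j=5 picked index 5: u0 ∈ [-3/74, 7/74)
j=6 picked index 6: u0 ∈ [-1/185, 14/185)
j=7 picked index 7: u0 ∈ [-9/370, 31/370)
j=8 picked index 8: u0 ∈ [-3/185, 12/185)
j=9 picked index 9: u0 ∈ [-13/370, 1/10)
intersection: [0, 11/185)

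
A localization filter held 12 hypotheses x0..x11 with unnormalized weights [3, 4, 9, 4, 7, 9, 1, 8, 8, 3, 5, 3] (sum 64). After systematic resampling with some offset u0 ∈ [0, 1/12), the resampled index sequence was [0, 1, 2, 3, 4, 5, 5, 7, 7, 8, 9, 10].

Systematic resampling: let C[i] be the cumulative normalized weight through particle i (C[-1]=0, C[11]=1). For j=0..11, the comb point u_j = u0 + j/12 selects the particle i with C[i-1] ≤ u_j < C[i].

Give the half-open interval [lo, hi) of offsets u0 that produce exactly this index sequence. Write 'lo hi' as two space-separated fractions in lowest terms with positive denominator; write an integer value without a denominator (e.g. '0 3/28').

1/192 5/192

C = [3/64, 7/64, 1/4, 5/16, 27/64, 9/16, 37/64, 45/64, 53/64, 7/8, 61/64, 1]
j=0 picked index 0: u0 ∈ [0, 3/64)
j=1 picked index 1: u0 ∈ [-7/192, 5/192)
j=2 picked index 2: u0 ∈ [-11/192, 1/12)
j=3 picked index 3: u0 ∈ [0, 1/16)
j=4 picked index 4: u0 ∈ [-1/48, 17/192)
j=5 picked index 5: u0 ∈ [1/192, 7/48)
j=6 picked index 5: u0 ∈ [-5/64, 1/16)
j=7 picked index 7: u0 ∈ [-1/192, 23/192)
j=8 picked index 7: u0 ∈ [-17/192, 7/192)
j=9 picked index 8: u0 ∈ [-3/64, 5/64)
j=10 picked index 9: u0 ∈ [-1/192, 1/24)
j=11 picked index 10: u0 ∈ [-1/24, 7/192)
intersection: [1/192, 5/192)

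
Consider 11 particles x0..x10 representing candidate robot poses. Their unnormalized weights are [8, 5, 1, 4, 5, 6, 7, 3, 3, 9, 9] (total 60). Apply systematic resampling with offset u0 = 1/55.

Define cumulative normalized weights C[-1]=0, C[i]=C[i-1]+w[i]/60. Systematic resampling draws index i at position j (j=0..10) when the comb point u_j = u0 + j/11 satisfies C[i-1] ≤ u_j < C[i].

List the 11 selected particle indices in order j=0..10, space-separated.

0 0 1 3 4 5 6 8 9 9 10

C = [2/15, 13/60, 7/30, 3/10, 23/60, 29/60, 3/5, 13/20, 7/10, 17/20, 1]
j=0: u_0=1/55 ∈ [0, 2/15) → index 0
j=1: u_1=6/55 ∈ [0, 2/15) → index 0
j=2: u_2=1/5 ∈ [2/15, 13/60) → index 1
j=3: u_3=16/55 ∈ [7/30, 3/10) → index 3
j=4: u_4=21/55 ∈ [3/10, 23/60) → index 4
j=5: u_5=26/55 ∈ [23/60, 29/60) → index 5
j=6: u_6=31/55 ∈ [29/60, 3/5) → index 6
j=7: u_7=36/55 ∈ [13/20, 7/10) → index 8
j=8: u_8=41/55 ∈ [7/10, 17/20) → index 9
j=9: u_9=46/55 ∈ [7/10, 17/20) → index 9
j=10: u_10=51/55 ∈ [17/20, 1) → index 10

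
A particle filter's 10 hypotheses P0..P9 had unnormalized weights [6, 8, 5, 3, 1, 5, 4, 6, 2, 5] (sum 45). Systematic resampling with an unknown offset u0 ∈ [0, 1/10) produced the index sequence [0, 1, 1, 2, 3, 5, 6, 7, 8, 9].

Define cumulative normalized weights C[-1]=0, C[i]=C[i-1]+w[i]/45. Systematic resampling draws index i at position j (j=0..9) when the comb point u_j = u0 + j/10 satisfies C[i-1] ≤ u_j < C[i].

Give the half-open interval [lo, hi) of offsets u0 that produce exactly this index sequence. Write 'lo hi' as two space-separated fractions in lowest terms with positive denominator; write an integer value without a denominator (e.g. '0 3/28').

C = [2/15, 14/45, 19/45, 22/45, 23/45, 28/45, 32/45, 38/45, 8/9, 1]
j=0 picked index 0: u0 ∈ [0, 2/15)
j=1 picked index 1: u0 ∈ [1/30, 19/90)
j=2 picked index 1: u0 ∈ [-1/15, 1/9)
j=3 picked index 2: u0 ∈ [1/90, 11/90)
j=4 picked index 3: u0 ∈ [1/45, 4/45)
j=5 picked index 5: u0 ∈ [1/90, 11/90)
j=6 picked index 6: u0 ∈ [1/45, 1/9)
j=7 picked index 7: u0 ∈ [1/90, 13/90)
j=8 picked index 8: u0 ∈ [2/45, 4/45)
j=9 picked index 9: u0 ∈ [-1/90, 1/10)
intersection: [2/45, 4/45)

2/45 4/45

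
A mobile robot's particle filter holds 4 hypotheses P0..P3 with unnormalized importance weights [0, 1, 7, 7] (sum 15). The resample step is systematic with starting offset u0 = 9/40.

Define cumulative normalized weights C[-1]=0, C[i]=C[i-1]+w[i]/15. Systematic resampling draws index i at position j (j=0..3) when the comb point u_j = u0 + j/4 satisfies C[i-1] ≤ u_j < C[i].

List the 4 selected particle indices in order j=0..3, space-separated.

C = [0, 1/15, 8/15, 1]
j=0: u_0=9/40 ∈ [1/15, 8/15) → index 2
j=1: u_1=19/40 ∈ [1/15, 8/15) → index 2
j=2: u_2=29/40 ∈ [8/15, 1) → index 3
j=3: u_3=39/40 ∈ [8/15, 1) → index 3

2 2 3 3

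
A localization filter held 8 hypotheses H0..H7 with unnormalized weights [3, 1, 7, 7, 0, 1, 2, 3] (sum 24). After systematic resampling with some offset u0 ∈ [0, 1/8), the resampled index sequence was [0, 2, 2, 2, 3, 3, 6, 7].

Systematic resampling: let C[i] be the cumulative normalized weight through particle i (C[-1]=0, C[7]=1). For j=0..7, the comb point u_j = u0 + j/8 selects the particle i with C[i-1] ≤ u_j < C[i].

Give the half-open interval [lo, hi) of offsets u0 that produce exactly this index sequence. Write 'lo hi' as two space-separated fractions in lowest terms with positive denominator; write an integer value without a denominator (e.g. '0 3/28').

1/24 1/12

C = [1/8, 1/6, 11/24, 3/4, 3/4, 19/24, 7/8, 1]
j=0 picked index 0: u0 ∈ [0, 1/8)
j=1 picked index 2: u0 ∈ [1/24, 1/3)
j=2 picked index 2: u0 ∈ [-1/12, 5/24)
j=3 picked index 2: u0 ∈ [-5/24, 1/12)
j=4 picked index 3: u0 ∈ [-1/24, 1/4)
j=5 picked index 3: u0 ∈ [-1/6, 1/8)
j=6 picked index 6: u0 ∈ [1/24, 1/8)
j=7 picked index 7: u0 ∈ [0, 1/8)
intersection: [1/24, 1/12)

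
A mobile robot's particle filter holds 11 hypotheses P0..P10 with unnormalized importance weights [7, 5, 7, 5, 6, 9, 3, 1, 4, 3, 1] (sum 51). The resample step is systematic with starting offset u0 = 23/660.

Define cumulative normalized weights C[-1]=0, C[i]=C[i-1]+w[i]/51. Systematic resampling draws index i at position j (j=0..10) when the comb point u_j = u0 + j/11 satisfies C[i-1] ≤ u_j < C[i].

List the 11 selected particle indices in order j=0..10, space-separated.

C = [7/51, 4/17, 19/51, 8/17, 10/17, 13/17, 14/17, 43/51, 47/51, 50/51, 1]
j=0: u_0=23/660 ∈ [0, 7/51) → index 0
j=1: u_1=83/660 ∈ [0, 7/51) → index 0
j=2: u_2=13/60 ∈ [7/51, 4/17) → index 1
j=3: u_3=203/660 ∈ [4/17, 19/51) → index 2
j=4: u_4=263/660 ∈ [19/51, 8/17) → index 3
j=5: u_5=323/660 ∈ [8/17, 10/17) → index 4
j=6: u_6=383/660 ∈ [8/17, 10/17) → index 4
j=7: u_7=443/660 ∈ [10/17, 13/17) → index 5
j=8: u_8=503/660 ∈ [10/17, 13/17) → index 5
j=9: u_9=563/660 ∈ [43/51, 47/51) → index 8
j=10: u_10=623/660 ∈ [47/51, 50/51) → index 9

0 0 1 2 3 4 4 5 5 8 9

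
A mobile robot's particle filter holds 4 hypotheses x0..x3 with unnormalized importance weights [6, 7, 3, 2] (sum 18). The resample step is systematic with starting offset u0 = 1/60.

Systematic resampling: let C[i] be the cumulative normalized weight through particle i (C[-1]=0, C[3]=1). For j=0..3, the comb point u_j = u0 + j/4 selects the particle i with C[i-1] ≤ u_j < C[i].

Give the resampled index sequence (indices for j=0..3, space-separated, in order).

C = [1/3, 13/18, 8/9, 1]
j=0: u_0=1/60 ∈ [0, 1/3) → index 0
j=1: u_1=4/15 ∈ [0, 1/3) → index 0
j=2: u_2=31/60 ∈ [1/3, 13/18) → index 1
j=3: u_3=23/30 ∈ [13/18, 8/9) → index 2

0 0 1 2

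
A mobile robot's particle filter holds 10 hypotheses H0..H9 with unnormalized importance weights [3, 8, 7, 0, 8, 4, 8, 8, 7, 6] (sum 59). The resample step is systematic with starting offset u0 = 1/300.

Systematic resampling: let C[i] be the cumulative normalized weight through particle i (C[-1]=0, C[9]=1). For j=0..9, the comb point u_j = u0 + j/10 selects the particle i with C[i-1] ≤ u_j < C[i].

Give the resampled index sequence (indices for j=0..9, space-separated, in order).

C = [3/59, 11/59, 18/59, 18/59, 26/59, 30/59, 38/59, 46/59, 53/59, 1]
j=0: u_0=1/300 ∈ [0, 3/59) → index 0
j=1: u_1=31/300 ∈ [3/59, 11/59) → index 1
j=2: u_2=61/300 ∈ [11/59, 18/59) → index 2
j=3: u_3=91/300 ∈ [11/59, 18/59) → index 2
j=4: u_4=121/300 ∈ [18/59, 26/59) → index 4
j=5: u_5=151/300 ∈ [26/59, 30/59) → index 5
j=6: u_6=181/300 ∈ [30/59, 38/59) → index 6
j=7: u_7=211/300 ∈ [38/59, 46/59) → index 7
j=8: u_8=241/300 ∈ [46/59, 53/59) → index 8
j=9: u_9=271/300 ∈ [53/59, 1) → index 9

0 1 2 2 4 5 6 7 8 9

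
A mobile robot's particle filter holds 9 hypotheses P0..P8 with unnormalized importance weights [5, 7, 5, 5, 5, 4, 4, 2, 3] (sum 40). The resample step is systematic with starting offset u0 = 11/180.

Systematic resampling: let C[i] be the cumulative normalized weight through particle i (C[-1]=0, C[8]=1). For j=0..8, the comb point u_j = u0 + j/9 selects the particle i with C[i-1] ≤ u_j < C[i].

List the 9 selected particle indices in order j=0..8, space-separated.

0 1 1 2 3 4 5 6 8

C = [1/8, 3/10, 17/40, 11/20, 27/40, 31/40, 7/8, 37/40, 1]
j=0: u_0=11/180 ∈ [0, 1/8) → index 0
j=1: u_1=31/180 ∈ [1/8, 3/10) → index 1
j=2: u_2=17/60 ∈ [1/8, 3/10) → index 1
j=3: u_3=71/180 ∈ [3/10, 17/40) → index 2
j=4: u_4=91/180 ∈ [17/40, 11/20) → index 3
j=5: u_5=37/60 ∈ [11/20, 27/40) → index 4
j=6: u_6=131/180 ∈ [27/40, 31/40) → index 5
j=7: u_7=151/180 ∈ [31/40, 7/8) → index 6
j=8: u_8=19/20 ∈ [37/40, 1) → index 8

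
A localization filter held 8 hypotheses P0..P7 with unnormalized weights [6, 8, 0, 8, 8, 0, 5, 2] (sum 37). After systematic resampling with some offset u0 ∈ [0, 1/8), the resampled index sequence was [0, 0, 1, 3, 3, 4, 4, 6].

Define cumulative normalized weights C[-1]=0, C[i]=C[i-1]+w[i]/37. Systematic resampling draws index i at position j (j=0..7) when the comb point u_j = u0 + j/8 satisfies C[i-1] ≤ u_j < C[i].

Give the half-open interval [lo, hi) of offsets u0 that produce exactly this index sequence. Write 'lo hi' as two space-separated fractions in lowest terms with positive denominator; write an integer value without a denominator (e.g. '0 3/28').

1/296 11/296

C = [6/37, 14/37, 14/37, 22/37, 30/37, 30/37, 35/37, 1]
j=0 picked index 0: u0 ∈ [0, 6/37)
j=1 picked index 0: u0 ∈ [-1/8, 11/296)
j=2 picked index 1: u0 ∈ [-13/148, 19/148)
j=3 picked index 3: u0 ∈ [1/296, 65/296)
j=4 picked index 3: u0 ∈ [-9/74, 7/74)
j=5 picked index 4: u0 ∈ [-9/296, 55/296)
j=6 picked index 4: u0 ∈ [-23/148, 9/148)
j=7 picked index 6: u0 ∈ [-19/296, 21/296)
intersection: [1/296, 11/296)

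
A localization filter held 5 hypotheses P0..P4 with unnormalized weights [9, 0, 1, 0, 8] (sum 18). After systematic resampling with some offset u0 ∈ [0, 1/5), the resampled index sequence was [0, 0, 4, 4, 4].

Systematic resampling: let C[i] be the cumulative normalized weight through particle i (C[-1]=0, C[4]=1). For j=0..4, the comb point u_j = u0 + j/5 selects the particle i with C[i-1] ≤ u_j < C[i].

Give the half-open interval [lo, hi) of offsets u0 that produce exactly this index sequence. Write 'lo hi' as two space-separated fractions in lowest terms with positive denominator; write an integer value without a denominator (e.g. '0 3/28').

C = [1/2, 1/2, 5/9, 5/9, 1]
j=0 picked index 0: u0 ∈ [0, 1/2)
j=1 picked index 0: u0 ∈ [-1/5, 3/10)
j=2 picked index 4: u0 ∈ [7/45, 3/5)
j=3 picked index 4: u0 ∈ [-2/45, 2/5)
j=4 picked index 4: u0 ∈ [-11/45, 1/5)
intersection: [7/45, 1/5)

7/45 1/5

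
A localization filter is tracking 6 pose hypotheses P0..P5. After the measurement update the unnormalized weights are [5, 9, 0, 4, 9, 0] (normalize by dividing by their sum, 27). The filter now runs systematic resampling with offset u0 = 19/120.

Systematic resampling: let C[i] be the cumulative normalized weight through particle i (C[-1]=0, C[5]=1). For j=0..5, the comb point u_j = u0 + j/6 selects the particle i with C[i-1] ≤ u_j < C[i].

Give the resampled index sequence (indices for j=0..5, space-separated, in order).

C = [5/27, 14/27, 14/27, 2/3, 1, 1]
j=0: u_0=19/120 ∈ [0, 5/27) → index 0
j=1: u_1=13/40 ∈ [5/27, 14/27) → index 1
j=2: u_2=59/120 ∈ [5/27, 14/27) → index 1
j=3: u_3=79/120 ∈ [14/27, 2/3) → index 3
j=4: u_4=33/40 ∈ [2/3, 1) → index 4
j=5: u_5=119/120 ∈ [2/3, 1) → index 4

0 1 1 3 4 4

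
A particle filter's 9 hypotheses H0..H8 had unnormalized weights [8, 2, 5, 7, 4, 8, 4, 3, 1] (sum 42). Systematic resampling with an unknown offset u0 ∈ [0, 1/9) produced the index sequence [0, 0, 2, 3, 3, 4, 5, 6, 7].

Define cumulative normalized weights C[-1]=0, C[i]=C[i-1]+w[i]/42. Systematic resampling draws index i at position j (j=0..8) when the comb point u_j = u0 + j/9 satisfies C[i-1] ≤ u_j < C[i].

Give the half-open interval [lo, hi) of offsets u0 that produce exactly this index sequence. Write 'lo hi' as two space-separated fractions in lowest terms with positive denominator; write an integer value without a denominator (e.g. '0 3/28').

2/63 4/63

C = [4/21, 5/21, 5/14, 11/21, 13/21, 17/21, 19/21, 41/42, 1]
j=0 picked index 0: u0 ∈ [0, 4/21)
j=1 picked index 0: u0 ∈ [-1/9, 5/63)
j=2 picked index 2: u0 ∈ [1/63, 17/126)
j=3 picked index 3: u0 ∈ [1/42, 4/21)
j=4 picked index 3: u0 ∈ [-11/126, 5/63)
j=5 picked index 4: u0 ∈ [-2/63, 4/63)
j=6 picked index 5: u0 ∈ [-1/21, 1/7)
j=7 picked index 6: u0 ∈ [2/63, 8/63)
j=8 picked index 7: u0 ∈ [1/63, 11/126)
intersection: [2/63, 4/63)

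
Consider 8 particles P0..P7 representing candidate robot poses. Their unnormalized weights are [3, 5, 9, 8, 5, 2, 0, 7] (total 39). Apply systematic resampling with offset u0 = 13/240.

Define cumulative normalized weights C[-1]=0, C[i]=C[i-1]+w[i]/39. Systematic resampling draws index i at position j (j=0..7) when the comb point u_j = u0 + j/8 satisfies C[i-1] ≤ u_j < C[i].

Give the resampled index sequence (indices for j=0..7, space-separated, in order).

C = [1/13, 8/39, 17/39, 25/39, 10/13, 32/39, 32/39, 1]
j=0: u_0=13/240 ∈ [0, 1/13) → index 0
j=1: u_1=43/240 ∈ [1/13, 8/39) → index 1
j=2: u_2=73/240 ∈ [8/39, 17/39) → index 2
j=3: u_3=103/240 ∈ [8/39, 17/39) → index 2
j=4: u_4=133/240 ∈ [17/39, 25/39) → index 3
j=5: u_5=163/240 ∈ [25/39, 10/13) → index 4
j=6: u_6=193/240 ∈ [10/13, 32/39) → index 5
j=7: u_7=223/240 ∈ [32/39, 1) → index 7

0 1 2 2 3 4 5 7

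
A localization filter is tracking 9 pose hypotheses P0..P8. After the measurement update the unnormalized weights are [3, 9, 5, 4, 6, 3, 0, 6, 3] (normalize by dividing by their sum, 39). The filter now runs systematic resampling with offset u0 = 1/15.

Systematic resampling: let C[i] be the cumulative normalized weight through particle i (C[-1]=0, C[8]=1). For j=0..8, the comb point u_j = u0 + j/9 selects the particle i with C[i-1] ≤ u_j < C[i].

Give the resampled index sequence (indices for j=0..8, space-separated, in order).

C = [1/13, 4/13, 17/39, 7/13, 9/13, 10/13, 10/13, 12/13, 1]
j=0: u_0=1/15 ∈ [0, 1/13) → index 0
j=1: u_1=8/45 ∈ [1/13, 4/13) → index 1
j=2: u_2=13/45 ∈ [1/13, 4/13) → index 1
j=3: u_3=2/5 ∈ [4/13, 17/39) → index 2
j=4: u_4=23/45 ∈ [17/39, 7/13) → index 3
j=5: u_5=28/45 ∈ [7/13, 9/13) → index 4
j=6: u_6=11/15 ∈ [9/13, 10/13) → index 5
j=7: u_7=38/45 ∈ [10/13, 12/13) → index 7
j=8: u_8=43/45 ∈ [12/13, 1) → index 8

0 1 1 2 3 4 5 7 8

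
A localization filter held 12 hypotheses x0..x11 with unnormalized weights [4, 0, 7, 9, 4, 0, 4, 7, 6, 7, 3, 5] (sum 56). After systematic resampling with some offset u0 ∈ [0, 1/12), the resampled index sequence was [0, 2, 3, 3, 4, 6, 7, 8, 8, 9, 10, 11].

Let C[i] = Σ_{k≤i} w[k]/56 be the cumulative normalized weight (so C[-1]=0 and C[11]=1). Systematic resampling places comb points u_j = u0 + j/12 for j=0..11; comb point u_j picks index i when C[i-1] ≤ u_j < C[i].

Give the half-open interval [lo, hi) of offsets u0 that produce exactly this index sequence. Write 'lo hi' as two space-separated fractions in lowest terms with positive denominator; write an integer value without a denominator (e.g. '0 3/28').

C = [1/14, 1/14, 11/56, 5/14, 3/7, 3/7, 1/2, 5/8, 41/56, 6/7, 51/56, 1]
j=0 picked index 0: u0 ∈ [0, 1/14)
j=1 picked index 2: u0 ∈ [-1/84, 19/168)
j=2 picked index 3: u0 ∈ [5/168, 4/21)
j=3 picked index 3: u0 ∈ [-3/56, 3/28)
j=4 picked index 4: u0 ∈ [1/42, 2/21)
j=5 picked index 6: u0 ∈ [1/84, 1/12)
j=6 picked index 7: u0 ∈ [0, 1/8)
j=7 picked index 8: u0 ∈ [1/24, 25/168)
j=8 picked index 8: u0 ∈ [-1/24, 11/168)
j=9 picked index 9: u0 ∈ [-1/56, 3/28)
j=10 picked index 10: u0 ∈ [1/42, 13/168)
j=11 picked index 11: u0 ∈ [-1/168, 1/12)
intersection: [1/24, 11/168)

1/24 11/168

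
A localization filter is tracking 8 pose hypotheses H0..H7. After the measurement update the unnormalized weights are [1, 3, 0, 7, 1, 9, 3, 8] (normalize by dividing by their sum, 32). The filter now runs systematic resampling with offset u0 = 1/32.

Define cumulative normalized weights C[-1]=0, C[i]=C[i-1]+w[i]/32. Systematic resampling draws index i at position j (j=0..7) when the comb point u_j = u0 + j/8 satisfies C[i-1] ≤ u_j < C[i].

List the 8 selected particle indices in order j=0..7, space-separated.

1 3 3 5 5 6 7 7

C = [1/32, 1/8, 1/8, 11/32, 3/8, 21/32, 3/4, 1]
j=0: u_0=1/32 ∈ [1/32, 1/8) → index 1
j=1: u_1=5/32 ∈ [1/8, 11/32) → index 3
j=2: u_2=9/32 ∈ [1/8, 11/32) → index 3
j=3: u_3=13/32 ∈ [3/8, 21/32) → index 5
j=4: u_4=17/32 ∈ [3/8, 21/32) → index 5
j=5: u_5=21/32 ∈ [21/32, 3/4) → index 6
j=6: u_6=25/32 ∈ [3/4, 1) → index 7
j=7: u_7=29/32 ∈ [3/4, 1) → index 7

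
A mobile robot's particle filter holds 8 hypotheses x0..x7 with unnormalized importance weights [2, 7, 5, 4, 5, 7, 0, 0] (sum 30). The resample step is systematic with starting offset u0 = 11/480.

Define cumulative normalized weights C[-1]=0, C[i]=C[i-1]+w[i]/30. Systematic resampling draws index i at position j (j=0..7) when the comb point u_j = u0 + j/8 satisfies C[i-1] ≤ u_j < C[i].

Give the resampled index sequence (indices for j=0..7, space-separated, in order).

0 1 1 2 3 4 5 5

C = [1/15, 3/10, 7/15, 3/5, 23/30, 1, 1, 1]
j=0: u_0=11/480 ∈ [0, 1/15) → index 0
j=1: u_1=71/480 ∈ [1/15, 3/10) → index 1
j=2: u_2=131/480 ∈ [1/15, 3/10) → index 1
j=3: u_3=191/480 ∈ [3/10, 7/15) → index 2
j=4: u_4=251/480 ∈ [7/15, 3/5) → index 3
j=5: u_5=311/480 ∈ [3/5, 23/30) → index 4
j=6: u_6=371/480 ∈ [23/30, 1) → index 5
j=7: u_7=431/480 ∈ [23/30, 1) → index 5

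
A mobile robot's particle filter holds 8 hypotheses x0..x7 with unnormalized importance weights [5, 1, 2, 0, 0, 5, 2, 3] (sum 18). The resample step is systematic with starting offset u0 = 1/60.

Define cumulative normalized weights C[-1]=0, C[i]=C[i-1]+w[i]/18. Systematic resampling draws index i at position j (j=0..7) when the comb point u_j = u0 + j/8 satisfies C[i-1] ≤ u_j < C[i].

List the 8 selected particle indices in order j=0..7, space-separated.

0 0 0 2 5 5 6 7

C = [5/18, 1/3, 4/9, 4/9, 4/9, 13/18, 5/6, 1]
j=0: u_0=1/60 ∈ [0, 5/18) → index 0
j=1: u_1=17/120 ∈ [0, 5/18) → index 0
j=2: u_2=4/15 ∈ [0, 5/18) → index 0
j=3: u_3=47/120 ∈ [1/3, 4/9) → index 2
j=4: u_4=31/60 ∈ [4/9, 13/18) → index 5
j=5: u_5=77/120 ∈ [4/9, 13/18) → index 5
j=6: u_6=23/30 ∈ [13/18, 5/6) → index 6
j=7: u_7=107/120 ∈ [5/6, 1) → index 7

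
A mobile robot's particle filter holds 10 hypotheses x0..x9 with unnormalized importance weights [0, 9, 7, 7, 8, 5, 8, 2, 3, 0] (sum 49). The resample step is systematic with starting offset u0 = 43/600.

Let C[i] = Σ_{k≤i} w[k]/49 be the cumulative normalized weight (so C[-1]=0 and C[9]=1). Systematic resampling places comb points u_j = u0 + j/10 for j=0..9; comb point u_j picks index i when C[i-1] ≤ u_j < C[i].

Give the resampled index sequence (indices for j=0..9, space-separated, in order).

C = [0, 9/49, 16/49, 23/49, 31/49, 36/49, 44/49, 46/49, 1, 1]
j=0: u_0=43/600 ∈ [0, 9/49) → index 1
j=1: u_1=103/600 ∈ [0, 9/49) → index 1
j=2: u_2=163/600 ∈ [9/49, 16/49) → index 2
j=3: u_3=223/600 ∈ [16/49, 23/49) → index 3
j=4: u_4=283/600 ∈ [23/49, 31/49) → index 4
j=5: u_5=343/600 ∈ [23/49, 31/49) → index 4
j=6: u_6=403/600 ∈ [31/49, 36/49) → index 5
j=7: u_7=463/600 ∈ [36/49, 44/49) → index 6
j=8: u_8=523/600 ∈ [36/49, 44/49) → index 6
j=9: u_9=583/600 ∈ [46/49, 1) → index 8

1 1 2 3 4 4 5 6 6 8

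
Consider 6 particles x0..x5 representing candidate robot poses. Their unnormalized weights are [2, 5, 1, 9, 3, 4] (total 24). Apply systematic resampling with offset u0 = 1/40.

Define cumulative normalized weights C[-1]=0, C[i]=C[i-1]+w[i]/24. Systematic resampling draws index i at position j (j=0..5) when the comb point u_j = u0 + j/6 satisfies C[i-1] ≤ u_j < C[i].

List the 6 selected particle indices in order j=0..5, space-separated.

0 1 3 3 3 5

C = [1/12, 7/24, 1/3, 17/24, 5/6, 1]
j=0: u_0=1/40 ∈ [0, 1/12) → index 0
j=1: u_1=23/120 ∈ [1/12, 7/24) → index 1
j=2: u_2=43/120 ∈ [1/3, 17/24) → index 3
j=3: u_3=21/40 ∈ [1/3, 17/24) → index 3
j=4: u_4=83/120 ∈ [1/3, 17/24) → index 3
j=5: u_5=103/120 ∈ [5/6, 1) → index 5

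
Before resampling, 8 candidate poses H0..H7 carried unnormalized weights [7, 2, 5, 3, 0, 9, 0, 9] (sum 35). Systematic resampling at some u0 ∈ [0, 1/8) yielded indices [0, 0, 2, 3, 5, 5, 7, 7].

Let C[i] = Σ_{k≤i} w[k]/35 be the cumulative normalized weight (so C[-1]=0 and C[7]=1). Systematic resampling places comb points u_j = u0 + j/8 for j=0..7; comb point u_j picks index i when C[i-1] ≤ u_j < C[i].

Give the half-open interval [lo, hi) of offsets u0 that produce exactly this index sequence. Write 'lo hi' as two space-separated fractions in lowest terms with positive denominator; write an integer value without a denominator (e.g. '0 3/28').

C = [1/5, 9/35, 2/5, 17/35, 17/35, 26/35, 26/35, 1]
j=0 picked index 0: u0 ∈ [0, 1/5)
j=1 picked index 0: u0 ∈ [-1/8, 3/40)
j=2 picked index 2: u0 ∈ [1/140, 3/20)
j=3 picked index 3: u0 ∈ [1/40, 31/280)
j=4 picked index 5: u0 ∈ [-1/70, 17/70)
j=5 picked index 5: u0 ∈ [-39/280, 33/280)
j=6 picked index 7: u0 ∈ [-1/140, 1/4)
j=7 picked index 7: u0 ∈ [-37/280, 1/8)
intersection: [1/40, 3/40)

1/40 3/40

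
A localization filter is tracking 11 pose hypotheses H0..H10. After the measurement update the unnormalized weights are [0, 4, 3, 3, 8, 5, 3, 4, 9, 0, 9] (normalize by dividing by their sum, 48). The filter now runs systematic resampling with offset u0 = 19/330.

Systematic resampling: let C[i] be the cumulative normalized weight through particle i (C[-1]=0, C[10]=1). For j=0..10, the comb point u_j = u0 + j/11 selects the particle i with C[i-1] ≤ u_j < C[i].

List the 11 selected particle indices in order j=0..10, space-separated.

C = [0, 1/12, 7/48, 5/24, 3/8, 23/48, 13/24, 5/8, 13/16, 13/16, 1]
j=0: u_0=19/330 ∈ [0, 1/12) → index 1
j=1: u_1=49/330 ∈ [7/48, 5/24) → index 3
j=2: u_2=79/330 ∈ [5/24, 3/8) → index 4
j=3: u_3=109/330 ∈ [5/24, 3/8) → index 4
j=4: u_4=139/330 ∈ [3/8, 23/48) → index 5
j=5: u_5=169/330 ∈ [23/48, 13/24) → index 6
j=6: u_6=199/330 ∈ [13/24, 5/8) → index 7
j=7: u_7=229/330 ∈ [5/8, 13/16) → index 8
j=8: u_8=259/330 ∈ [5/8, 13/16) → index 8
j=9: u_9=289/330 ∈ [13/16, 1) → index 10
j=10: u_10=29/30 ∈ [13/16, 1) → index 10

1 3 4 4 5 6 7 8 8 10 10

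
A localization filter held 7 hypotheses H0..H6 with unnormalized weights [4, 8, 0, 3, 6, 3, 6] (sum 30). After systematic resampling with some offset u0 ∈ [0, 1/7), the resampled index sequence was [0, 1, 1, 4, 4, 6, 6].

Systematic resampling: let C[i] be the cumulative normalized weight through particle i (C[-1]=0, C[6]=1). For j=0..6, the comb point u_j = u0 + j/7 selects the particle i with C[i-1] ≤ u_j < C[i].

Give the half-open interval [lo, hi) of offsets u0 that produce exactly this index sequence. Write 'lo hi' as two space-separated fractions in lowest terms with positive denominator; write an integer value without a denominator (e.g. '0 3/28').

C = [2/15, 2/5, 2/5, 1/2, 7/10, 4/5, 1]
j=0 picked index 0: u0 ∈ [0, 2/15)
j=1 picked index 1: u0 ∈ [-1/105, 9/35)
j=2 picked index 1: u0 ∈ [-16/105, 4/35)
j=3 picked index 4: u0 ∈ [1/14, 19/70)
j=4 picked index 4: u0 ∈ [-1/14, 9/70)
j=5 picked index 6: u0 ∈ [3/35, 2/7)
j=6 picked index 6: u0 ∈ [-2/35, 1/7)
intersection: [3/35, 4/35)

3/35 4/35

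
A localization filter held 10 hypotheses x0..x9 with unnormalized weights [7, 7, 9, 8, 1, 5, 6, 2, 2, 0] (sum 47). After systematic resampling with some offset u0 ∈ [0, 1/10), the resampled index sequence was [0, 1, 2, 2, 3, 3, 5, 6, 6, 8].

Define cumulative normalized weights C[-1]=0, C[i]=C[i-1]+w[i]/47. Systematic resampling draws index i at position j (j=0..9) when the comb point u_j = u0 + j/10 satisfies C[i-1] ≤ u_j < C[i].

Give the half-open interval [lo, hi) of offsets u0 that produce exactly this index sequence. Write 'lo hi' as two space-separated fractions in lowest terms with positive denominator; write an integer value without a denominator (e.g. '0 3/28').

23/235 1/10

C = [7/47, 14/47, 23/47, 31/47, 32/47, 37/47, 43/47, 45/47, 1, 1]
j=0 picked index 0: u0 ∈ [0, 7/47)
j=1 picked index 1: u0 ∈ [23/470, 93/470)
j=2 picked index 2: u0 ∈ [23/235, 68/235)
j=3 picked index 2: u0 ∈ [-1/470, 89/470)
j=4 picked index 3: u0 ∈ [21/235, 61/235)
j=5 picked index 3: u0 ∈ [-1/94, 15/94)
j=6 picked index 5: u0 ∈ [19/235, 44/235)
j=7 picked index 6: u0 ∈ [41/470, 101/470)
j=8 picked index 6: u0 ∈ [-3/235, 27/235)
j=9 picked index 8: u0 ∈ [27/470, 1/10)
intersection: [23/235, 1/10)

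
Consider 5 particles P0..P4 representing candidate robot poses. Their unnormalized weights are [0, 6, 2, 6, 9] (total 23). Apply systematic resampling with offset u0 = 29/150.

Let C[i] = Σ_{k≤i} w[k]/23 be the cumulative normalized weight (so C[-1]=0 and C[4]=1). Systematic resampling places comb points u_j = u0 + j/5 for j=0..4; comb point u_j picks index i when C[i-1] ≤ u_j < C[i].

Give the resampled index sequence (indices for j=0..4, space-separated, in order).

1 3 3 4 4

C = [0, 6/23, 8/23, 14/23, 1]
j=0: u_0=29/150 ∈ [0, 6/23) → index 1
j=1: u_1=59/150 ∈ [8/23, 14/23) → index 3
j=2: u_2=89/150 ∈ [8/23, 14/23) → index 3
j=3: u_3=119/150 ∈ [14/23, 1) → index 4
j=4: u_4=149/150 ∈ [14/23, 1) → index 4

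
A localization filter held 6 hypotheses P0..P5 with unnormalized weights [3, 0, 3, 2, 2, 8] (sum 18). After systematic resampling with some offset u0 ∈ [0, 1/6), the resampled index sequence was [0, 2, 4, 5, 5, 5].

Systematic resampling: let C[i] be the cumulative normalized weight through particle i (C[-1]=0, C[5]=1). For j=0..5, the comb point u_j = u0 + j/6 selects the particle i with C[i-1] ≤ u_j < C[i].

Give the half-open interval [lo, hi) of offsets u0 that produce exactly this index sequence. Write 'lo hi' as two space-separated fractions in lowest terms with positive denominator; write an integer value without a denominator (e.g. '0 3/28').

1/9 1/6

C = [1/6, 1/6, 1/3, 4/9, 5/9, 1]
j=0 picked index 0: u0 ∈ [0, 1/6)
j=1 picked index 2: u0 ∈ [0, 1/6)
j=2 picked index 4: u0 ∈ [1/9, 2/9)
j=3 picked index 5: u0 ∈ [1/18, 1/2)
j=4 picked index 5: u0 ∈ [-1/9, 1/3)
j=5 picked index 5: u0 ∈ [-5/18, 1/6)
intersection: [1/9, 1/6)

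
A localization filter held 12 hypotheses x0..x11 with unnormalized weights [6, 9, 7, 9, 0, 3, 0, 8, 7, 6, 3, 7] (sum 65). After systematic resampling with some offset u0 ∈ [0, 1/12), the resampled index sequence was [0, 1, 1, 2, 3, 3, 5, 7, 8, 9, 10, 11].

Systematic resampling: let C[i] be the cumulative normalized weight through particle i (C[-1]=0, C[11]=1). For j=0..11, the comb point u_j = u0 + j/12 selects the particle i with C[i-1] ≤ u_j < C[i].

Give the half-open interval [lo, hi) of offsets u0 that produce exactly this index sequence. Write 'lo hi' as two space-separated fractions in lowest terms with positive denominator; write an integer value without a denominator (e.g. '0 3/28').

C = [6/65, 3/13, 22/65, 31/65, 31/65, 34/65, 34/65, 42/65, 49/65, 11/13, 58/65, 1]
j=0 picked index 0: u0 ∈ [0, 6/65)
j=1 picked index 1: u0 ∈ [7/780, 23/156)
j=2 picked index 1: u0 ∈ [-29/390, 5/78)
j=3 picked index 2: u0 ∈ [-1/52, 23/260)
j=4 picked index 3: u0 ∈ [1/195, 28/195)
j=5 picked index 3: u0 ∈ [-61/780, 47/780)
j=6 picked index 5: u0 ∈ [-3/130, 3/130)
j=7 picked index 7: u0 ∈ [-47/780, 49/780)
j=8 picked index 8: u0 ∈ [-4/195, 17/195)
j=9 picked index 9: u0 ∈ [1/260, 5/52)
j=10 picked index 10: u0 ∈ [1/78, 23/390)
j=11 picked index 11: u0 ∈ [-19/780, 1/12)
intersection: [1/78, 3/130)

1/78 3/130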